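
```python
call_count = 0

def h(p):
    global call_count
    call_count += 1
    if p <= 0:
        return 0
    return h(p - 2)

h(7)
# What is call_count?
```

Linear recursion stepping by 2: 5 calls from p=7 down to ≤0.

Answer: 5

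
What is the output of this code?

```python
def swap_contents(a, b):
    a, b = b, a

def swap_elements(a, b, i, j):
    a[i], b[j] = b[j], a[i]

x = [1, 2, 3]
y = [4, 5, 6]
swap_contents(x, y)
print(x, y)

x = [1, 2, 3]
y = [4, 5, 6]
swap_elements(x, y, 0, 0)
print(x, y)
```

Key concept: parameter rebinding vs mutation.
Step by step:
`x = [1, 2, 3]` → x = [1, 2, 3]
`y = [4, 5, 6]` → y = [4, 5, 6]
`swap_contents(x, y)` → no visible change to tracked variables
`print(x, y)` → prints [1, 2, 3] [4, 5, 6]
`x = [1, 2, 3]` → x = [1, 2, 3]
`y = [4, 5, 6]` → y = [4, 5, 6]
`swap_elements(x, y, 0, 0)` → x = [4, 2, 3]; y = [1, 5, 6]
`print(x, y)` → prints [4, 2, 3] [1, 5, 6]

Answer:
[1, 2, 3] [4, 5, 6]
[4, 2, 3] [1, 5, 6]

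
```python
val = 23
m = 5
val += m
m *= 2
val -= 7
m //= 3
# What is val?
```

Trace:
`val = 23` → val = 23
`m = 5` → m = 5
`val += m` → val = 28
`m *= 2` → m = 10
`val -= 7` → val = 21
`m //= 3` → m = 3
So val = 21

Answer: 21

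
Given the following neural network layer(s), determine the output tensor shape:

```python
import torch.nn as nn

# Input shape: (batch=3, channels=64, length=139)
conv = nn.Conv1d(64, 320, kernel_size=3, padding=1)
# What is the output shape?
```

Input: (3, 64, 139) -> Output: (3, 320, 139)

Answer: (3, 320, 139)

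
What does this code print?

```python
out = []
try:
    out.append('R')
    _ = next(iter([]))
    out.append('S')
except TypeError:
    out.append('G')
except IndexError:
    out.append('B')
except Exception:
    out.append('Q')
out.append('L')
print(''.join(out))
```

Execution trace: 'R' (try body) → 'Q' (except Exception) → 'L' (after the try/except). Output: RQL

Answer: RQL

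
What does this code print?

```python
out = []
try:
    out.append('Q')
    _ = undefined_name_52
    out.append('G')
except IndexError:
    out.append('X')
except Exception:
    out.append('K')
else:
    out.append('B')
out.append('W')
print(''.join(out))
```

Execution trace: 'Q' (try body) → 'K' (except Exception) → 'W' (after the try/except). Output: QKW

Answer: QKW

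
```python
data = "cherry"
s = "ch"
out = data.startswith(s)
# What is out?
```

Trace:
`data = "cherry"` → data = 'cherry'
`s = "ch"` → s = 'ch'
`out = data.startswith(s)` → out = True
So out = True

Answer: True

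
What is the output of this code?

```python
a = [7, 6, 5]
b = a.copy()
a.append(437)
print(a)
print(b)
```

Key concept: list.copy() creates independent copy.
Step by step:
`a = [7, 6, 5]` → a = [7, 6, 5]
`b = a.copy()` → b = [7, 6, 5]
`a.append(437)` → a = [7, 6, 5, 437]
`print(a)` → prints [7, 6, 5, 437]
`print(b)` → prints [7, 6, 5]

Answer:
[7, 6, 5, 437]
[7, 6, 5]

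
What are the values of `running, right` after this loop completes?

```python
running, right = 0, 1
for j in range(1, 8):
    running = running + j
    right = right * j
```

Sum and factorial of 1 to 7
`running, right` takes the values: (0, 1) → (1, 1) → (3, 1) → (3, 2) → (6, 2) → (6, 6) → (10, 6) → (10, 24) → (15, 24) → (15, 120) → (21, 120) → (21, 720) → (28, 720) → (28, 5040)

Answer: 28, 5040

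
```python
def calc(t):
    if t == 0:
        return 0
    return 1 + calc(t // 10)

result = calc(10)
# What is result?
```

Count of digits of 10: 2

Answer: 2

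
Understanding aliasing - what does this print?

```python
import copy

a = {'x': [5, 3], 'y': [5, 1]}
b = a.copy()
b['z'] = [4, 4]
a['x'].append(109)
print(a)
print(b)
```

Key concept: shallow copy of dict with mutable values.
Step by step:
`a = {'x': [5, 3], 'y': [5, 1]}` → a = {'x': [5, 3], 'y': [5, 1]}
`b = a.copy()` → b = {'x': [5, 3], 'y': [5, 1]}
`b['z'] = [4, 4]` → b = {'x': [5, 3], 'y': [5, 1], 'z': [4, 4]}
`a['x'].append(109)` → a = {'x': [5, 3, 109], 'y': [5, 1]}; b = {'x': [5, 3, 109], 'y': [5, 1], 'z': [4, 4]}
`print(a)` → prints {'x': [5, 3, 109], 'y': [5, 1]}
`print(b)` → prints {'x': [5, 3, 109], 'y': [5, 1], 'z': [4, 4]}

Answer:
{'x': [5, 3, 109], 'y': [5, 1]}
{'x': [5, 3, 109], 'y': [5, 1], 'z': [4, 4]}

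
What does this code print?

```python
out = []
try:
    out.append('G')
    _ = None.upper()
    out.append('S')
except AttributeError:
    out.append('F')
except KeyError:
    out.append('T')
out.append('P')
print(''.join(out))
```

Execution trace: 'G' (try body) → 'F' (except AttributeError) → 'P' (after the try/except). Output: GFP

Answer: GFP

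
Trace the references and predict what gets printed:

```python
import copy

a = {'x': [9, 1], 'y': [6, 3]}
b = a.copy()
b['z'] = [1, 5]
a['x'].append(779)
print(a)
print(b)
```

Key concept: shallow copy of dict with mutable values.
Step by step:
`a = {'x': [9, 1], 'y': [6, 3]}` → a = {'x': [9, 1], 'y': [6, 3]}
`b = a.copy()` → b = {'x': [9, 1], 'y': [6, 3]}
`b['z'] = [1, 5]` → b = {'x': [9, 1], 'y': [6, 3], 'z': [1, 5]}
`a['x'].append(779)` → a = {'x': [9, 1, 779], 'y': [6, 3]}; b = {'x': [9, 1, 779], 'y': [6, 3], 'z': [1, 5]}
`print(a)` → prints {'x': [9, 1, 779], 'y': [6, 3]}
`print(b)` → prints {'x': [9, 1, 779], 'y': [6, 3], 'z': [1, 5]}

Answer:
{'x': [9, 1, 779], 'y': [6, 3]}
{'x': [9, 1, 779], 'y': [6, 3], 'z': [1, 5]}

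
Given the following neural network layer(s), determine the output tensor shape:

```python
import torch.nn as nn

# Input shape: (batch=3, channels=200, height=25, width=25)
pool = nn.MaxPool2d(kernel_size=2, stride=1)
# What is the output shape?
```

Input: (3, 200, 25, 25) -> Output: (3, 200, 24, 24)

Answer: (3, 200, 24, 24)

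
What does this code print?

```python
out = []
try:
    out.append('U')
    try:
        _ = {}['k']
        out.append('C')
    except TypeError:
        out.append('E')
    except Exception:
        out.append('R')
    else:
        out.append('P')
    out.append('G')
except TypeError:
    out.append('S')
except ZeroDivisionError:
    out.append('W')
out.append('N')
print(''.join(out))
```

Execution trace: 'U' (try body) → 'R' (inner except Exception) → 'G' (try body, no exception) → 'N' (after the try/except). Output: URGN

Answer: URGN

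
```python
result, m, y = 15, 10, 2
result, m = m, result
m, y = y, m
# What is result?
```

Trace:
`result, m, y = 15, 10, 2` → result = 15; m = 10; y = 2
`result, m = m, result` → result = 10; m = 15
`m, y = y, m` → m = 2; y = 15
So result = 10

Answer: 10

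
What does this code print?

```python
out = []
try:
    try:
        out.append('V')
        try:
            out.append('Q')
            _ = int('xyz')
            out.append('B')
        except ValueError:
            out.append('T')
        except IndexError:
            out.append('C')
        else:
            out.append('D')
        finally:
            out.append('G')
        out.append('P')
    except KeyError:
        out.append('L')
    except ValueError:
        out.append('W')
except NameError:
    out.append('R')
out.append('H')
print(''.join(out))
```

Execution trace: 'V' (try body) → 'Q' (inner try body) → 'T' (inner except ValueError) → 'G' (inner finally) → 'P' (try body, no exception) → 'H' (after the try/except). Output: VQTGPH

Answer: VQTGPH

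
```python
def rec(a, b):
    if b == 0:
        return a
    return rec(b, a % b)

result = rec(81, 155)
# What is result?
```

rec(81, 155) -> rec(155, 81) -> rec(81, 74) -> rec(74, 7) -> rec(7, 4) -> rec(4, 3) -> rec(3, 1) -> rec(1, 0) -> 1

Answer: 1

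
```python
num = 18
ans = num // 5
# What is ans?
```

Trace:
`num = 18` → num = 18
`ans = num // 5` → ans = 3
So ans = 3

Answer: 3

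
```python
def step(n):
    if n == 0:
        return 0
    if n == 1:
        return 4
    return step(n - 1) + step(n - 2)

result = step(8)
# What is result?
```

Build up from base cases: step(0)=0, step(1)=4, step(2)=4, step(3)=8, step(4)=12, step(5)=20, step(6)=32, ..., step(8)=84

Answer: 84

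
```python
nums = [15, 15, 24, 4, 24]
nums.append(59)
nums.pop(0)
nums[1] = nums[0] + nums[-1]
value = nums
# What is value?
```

Trace:
`nums = [15, 15, 24, 4, 24]` → nums = [15, 15, 24, 4, 24]
`nums.append(59)` → nums = [15, 15, 24, 4, 24, 59]
`nums.pop(0)` → nums = [15, 24, 4, 24, 59]
`nums[1] = nums[0] + nums[-1]` → nums = [15, 74, 4, 24, 59]
`value = nums` → value = [15, 74, 4, 24, 59]
So value = [15, 74, 4, 24, 59]

Answer: [15, 74, 4, 24, 59]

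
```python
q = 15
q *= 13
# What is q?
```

Trace:
`q = 15` → q = 15
`q *= 13` → q = 195
So q = 195

Answer: 195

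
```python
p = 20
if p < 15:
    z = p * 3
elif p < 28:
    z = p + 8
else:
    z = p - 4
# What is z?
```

Trace:
`p = 20` → p = 20
`if p < 15: ...` → p < 15 is False, p < 28 is True → z = 28
So z = 28

Answer: 28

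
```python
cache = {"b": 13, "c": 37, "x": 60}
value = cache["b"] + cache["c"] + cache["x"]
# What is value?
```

Trace:
`cache = {"b": 13, "c": 37, "x": 60}` → cache = {'b': 13, 'c': 37, 'x': 60}
`value = cache["b"] + cache["c"] + cache["x"]` → value = 110
So value = 110

Answer: 110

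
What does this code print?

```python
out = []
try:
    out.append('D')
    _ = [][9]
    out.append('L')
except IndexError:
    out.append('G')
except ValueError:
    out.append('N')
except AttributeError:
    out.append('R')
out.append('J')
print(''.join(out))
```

Execution trace: 'D' (try body) → 'G' (except IndexError) → 'J' (after the try/except). Output: DGJ

Answer: DGJ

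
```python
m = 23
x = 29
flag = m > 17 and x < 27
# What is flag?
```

Trace:
`m = 23` → m = 23
`x = 29` → x = 29
`flag = m > 17 and x < 27` → flag = False
So flag = False

Answer: False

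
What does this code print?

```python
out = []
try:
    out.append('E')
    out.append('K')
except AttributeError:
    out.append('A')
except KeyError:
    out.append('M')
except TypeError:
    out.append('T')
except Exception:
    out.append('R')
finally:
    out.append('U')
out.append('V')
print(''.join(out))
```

Execution trace: 'E' (try body) → 'K' (try body, no exception) → 'U' (finally) → 'V' (after the try/except). Output: EKUV

Answer: EKUV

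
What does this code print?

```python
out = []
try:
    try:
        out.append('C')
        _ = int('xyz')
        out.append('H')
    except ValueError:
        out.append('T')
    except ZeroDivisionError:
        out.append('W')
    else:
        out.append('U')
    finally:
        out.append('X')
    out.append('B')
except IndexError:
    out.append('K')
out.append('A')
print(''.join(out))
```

Execution trace: 'C' (inner try body) → 'T' (inner except ValueError) → 'X' (inner finally) → 'B' (try body, no exception) → 'A' (after the try/except). Output: CTXBA

Answer: CTXBA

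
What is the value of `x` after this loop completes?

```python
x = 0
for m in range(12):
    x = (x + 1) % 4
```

Increment mod 4, 12 times = 0
`x` takes the values: 0 → 1 → 2 → 3 → 0 → 1 → 2 → 3 → 0 → 1 → 2 → 3 → 0

Answer: 0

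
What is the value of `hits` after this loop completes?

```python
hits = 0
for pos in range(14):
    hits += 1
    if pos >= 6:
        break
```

Loop breaks when pos reaches 6, hits is 7
`hits` takes the values: 0 → 1 → 2 → 3 → 4 → 5 → 6 → 7

Answer: 7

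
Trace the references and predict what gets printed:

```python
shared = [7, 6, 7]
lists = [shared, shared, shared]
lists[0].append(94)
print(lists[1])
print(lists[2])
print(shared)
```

Key concept: list of same reference.
Step by step:
`shared = [7, 6, 7]` → shared = [7, 6, 7]
`lists = [shared, shared, shared]` → lists = [[7, 6, 7], [7, 6, 7], [7, 6, 7]]
`lists[0].append(94)` → shared = [7, 6, 7, 94]; lists = [[7, 6, 7, 94], [7, 6, 7, 94], [7, 6, 7, 94]]
`print(lists[1])` → prints [7, 6, 7, 94]
`print(lists[2])` → prints [7, 6, 7, 94]
`print(shared)` → prints [7, 6, 7, 94]

Answer:
[7, 6, 7, 94]
[7, 6, 7, 94]
[7, 6, 7, 94]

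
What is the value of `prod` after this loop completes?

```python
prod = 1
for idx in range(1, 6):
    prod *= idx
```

5! = 120
`prod` takes the values: 1 → 2 → 6 → 24 → 120

Answer: 120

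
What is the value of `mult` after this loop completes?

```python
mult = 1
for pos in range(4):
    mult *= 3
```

3^4 = 81
`mult` takes the values: 1 → 3 → 9 → 27 → 81

Answer: 81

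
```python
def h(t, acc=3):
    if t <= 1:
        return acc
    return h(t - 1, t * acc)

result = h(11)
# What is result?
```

Accumulator trace (n, acc): (11, 3) -> (10, 33) -> (9, 330) -> (8, 2970) -> (7, 23760) -> (6, 166320) -> (5, 997920) -> (4, 4989600) -> (3, 19958400) -> (2, 59875200) -> (1, 119750400) -> return 119750400

Answer: 119750400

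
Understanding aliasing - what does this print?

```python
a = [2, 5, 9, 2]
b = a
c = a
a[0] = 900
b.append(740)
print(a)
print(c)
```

Key concept: multiple aliases.
Step by step:
`a = [2, 5, 9, 2]` → a = [2, 5, 9, 2]
`b = a` → b = [2, 5, 9, 2] (same object as a)
`c = a` → c = [2, 5, 9, 2] (same object as a, b)
`a[0] = 900` → a = [900, 5, 9, 2] (same object as b, c); b = [900, 5, 9, 2] (same object as a, c); c = [900, 5, 9, 2] (same object as a, b)
`b.append(740)` → a = [900, 5, 9, 2, 740] (same object as b, c); b = [900, 5, 9, 2, 740] (same object as a, c); c = [900, 5, 9, 2, 740] (same object as a, b)
`print(a)` → prints [900, 5, 9, 2, 740]
`print(c)` → prints [900, 5, 9, 2, 740]

Answer:
[900, 5, 9, 2, 740]
[900, 5, 9, 2, 740]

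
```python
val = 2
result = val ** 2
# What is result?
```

Trace:
`val = 2` → val = 2
`result = val ** 2` → result = 4
So result = 4

Answer: 4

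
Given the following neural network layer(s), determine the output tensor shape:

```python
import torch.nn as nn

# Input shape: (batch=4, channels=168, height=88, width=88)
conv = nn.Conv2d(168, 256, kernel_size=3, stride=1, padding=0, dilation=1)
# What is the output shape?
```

Input: (4, 168, 88, 88) -> Output: (4, 256, 86, 86)

Answer: (4, 256, 86, 86)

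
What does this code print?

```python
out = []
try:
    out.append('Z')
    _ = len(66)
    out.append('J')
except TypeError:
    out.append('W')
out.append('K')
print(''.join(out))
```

Execution trace: 'Z' (try body) → 'W' (except TypeError) → 'K' (after the try/except). Output: ZWK

Answer: ZWK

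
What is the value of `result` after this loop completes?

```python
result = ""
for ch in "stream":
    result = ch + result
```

Reverse 'stream'
`result` takes the values: "" → "s" → "ts" → "rts" → "erts" → "aerts" → "maerts"

Answer: "maerts"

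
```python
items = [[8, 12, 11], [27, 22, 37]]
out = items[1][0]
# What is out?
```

Trace:
`items = [[8, 12, 11], [27, 22, 37]]` → items = [[8, 12, 11], [27, 22, 37]]
`out = items[1][0]` → out = 27
So out = 27

Answer: 27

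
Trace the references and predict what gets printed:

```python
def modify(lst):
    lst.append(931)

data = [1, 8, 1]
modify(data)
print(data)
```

Key concept: function modifies passed list.
Step by step:
`data = [1, 8, 1]` → data = [1, 8, 1]
`modify(data)` → data = [1, 8, 1, 931]
`print(data)` → prints [1, 8, 1, 931]

Answer: [1, 8, 1, 931]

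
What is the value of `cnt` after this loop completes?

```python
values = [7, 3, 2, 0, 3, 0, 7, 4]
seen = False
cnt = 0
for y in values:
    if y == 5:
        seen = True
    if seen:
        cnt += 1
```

Count elements after first 5 in [7, 3, 2, 0, 3, 0, 7, 4]
`cnt` takes the values: 0

Answer: 0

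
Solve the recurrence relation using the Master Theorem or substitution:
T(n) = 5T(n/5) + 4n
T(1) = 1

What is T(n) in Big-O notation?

By Master Theorem: a=5, b=5, f(n)=4n. Since log_5(5) = 1 and f(n) = Θ(n^1), Case 2 applies. T(n) = O(n log n).

Answer: O(n log n)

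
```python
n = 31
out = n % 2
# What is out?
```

Trace:
`n = 31` → n = 31
`out = n % 2` → out = 1
So out = 1

Answer: 1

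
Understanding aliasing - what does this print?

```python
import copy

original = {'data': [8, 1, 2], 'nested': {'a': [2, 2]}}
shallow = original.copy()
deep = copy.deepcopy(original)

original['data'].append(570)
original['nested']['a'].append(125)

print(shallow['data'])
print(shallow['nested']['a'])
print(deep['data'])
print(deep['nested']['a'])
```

Key concept: comparing shallow vs deep copy.
Step by step:
`original = {'data': [8, 1, 2], 'nested': {'a': [2, 2]}}` → original = {'data': [8, 1, 2], 'nested': {'a': [2, 2]}}
`shallow = original.copy()` → shallow = {'data': [8, 1, 2], 'nested': {'a': [2, 2]}}
`deep = copy.deepcopy(original)` → deep = {'data': [8, 1, 2], 'nested': {'a': [2, 2]}}
`original['data'].append(570)` → original = {'data': [8, 1, 2, 570], 'nested': {'a': [2, 2]}}; shallow = {'data': [8, 1, 2, 570], 'nested': {'a': [2, 2]}}
`original['nested']['a'].append(125)` → original = {'data': [8, 1, 2, 570], 'nested': {'a': [2, 2, 125]}}; shallow = {'data': [8, 1, 2, 570], 'nested': {'a': [2, 2, 125]}}
`print(shallow['data'])` → prints [8, 1, 2, 570]
`print(shallow['nested']['a'])` → prints [2, 2, 125]
`print(deep['data'])` → prints [8, 1, 2]
`print(deep['nested']['a'])` → prints [2, 2]

Answer:
[8, 1, 2, 570]
[2, 2, 125]
[8, 1, 2]
[2, 2]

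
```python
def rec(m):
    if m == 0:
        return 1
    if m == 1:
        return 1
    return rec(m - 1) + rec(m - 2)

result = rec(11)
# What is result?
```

Build up from base cases: rec(0)=1, rec(1)=1, rec(2)=2, rec(3)=3, rec(4)=5, rec(5)=8, rec(6)=13, ..., rec(11)=144

Answer: 144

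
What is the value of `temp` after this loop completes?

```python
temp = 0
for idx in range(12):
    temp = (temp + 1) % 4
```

Increment mod 4, 12 times = 0
`temp` takes the values: 0 → 1 → 2 → 3 → 0 → 1 → 2 → 3 → 0 → 1 → 2 → 3 → 0

Answer: 0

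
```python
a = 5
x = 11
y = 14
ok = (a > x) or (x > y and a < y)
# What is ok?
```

Trace:
`a = 5` → a = 5
`x = 11` → x = 11
`y = 14` → y = 14
`ok = (a > x) or (x > y and a < y)` → ok = False
So ok = False

Answer: False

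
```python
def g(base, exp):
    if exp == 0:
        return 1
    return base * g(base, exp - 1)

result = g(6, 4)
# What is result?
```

g(6, 4) = 6 * 6 * 6 * 6 = 1296

Answer: 1296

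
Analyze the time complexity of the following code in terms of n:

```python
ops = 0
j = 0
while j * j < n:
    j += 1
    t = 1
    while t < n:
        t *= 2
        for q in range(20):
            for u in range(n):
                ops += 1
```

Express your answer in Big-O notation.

Each loop level contributes: √n × log n × 1 × n. Multiplying the contributions gives O(n√n log n).

Answer: O(n√n log n)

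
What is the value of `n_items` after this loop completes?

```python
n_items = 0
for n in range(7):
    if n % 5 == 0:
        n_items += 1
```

Count numbers divisible by 5 in range(7)
`n_items` takes the values: 0 → 1 → 2

Answer: 2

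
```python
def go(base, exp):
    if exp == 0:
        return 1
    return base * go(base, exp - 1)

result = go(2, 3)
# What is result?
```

go(2, 3) = 2 * 2 * 2 = 8

Answer: 8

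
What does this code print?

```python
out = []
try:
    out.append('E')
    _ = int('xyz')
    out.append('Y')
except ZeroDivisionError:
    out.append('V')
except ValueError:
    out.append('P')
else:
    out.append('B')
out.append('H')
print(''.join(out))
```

Execution trace: 'E' (try body) → 'P' (except ValueError) → 'H' (after the try/except). Output: EPH

Answer: EPH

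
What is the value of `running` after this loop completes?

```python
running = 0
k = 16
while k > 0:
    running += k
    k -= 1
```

Sum 16 down to 1
`running` takes the values: 0 → 16 → 31 → 45 → 58 → 70 → 81 → 91 → 100 → 108 → 115 → 121 → 126 → 130 → 133 → 135 → 136

Answer: 136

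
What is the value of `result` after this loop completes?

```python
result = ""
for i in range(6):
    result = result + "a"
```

Repeat 'a' 6 times
`result` takes the values: "" → "a" → "aa" → "aaa" → "aaaa" → "aaaaa" → "aaaaaa"

Answer: "aaaaaa"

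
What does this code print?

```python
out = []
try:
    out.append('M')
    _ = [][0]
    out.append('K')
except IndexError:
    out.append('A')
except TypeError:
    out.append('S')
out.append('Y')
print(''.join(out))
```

Execution trace: 'M' (try body) → 'A' (except IndexError) → 'Y' (after the try/except). Output: MAY

Answer: MAY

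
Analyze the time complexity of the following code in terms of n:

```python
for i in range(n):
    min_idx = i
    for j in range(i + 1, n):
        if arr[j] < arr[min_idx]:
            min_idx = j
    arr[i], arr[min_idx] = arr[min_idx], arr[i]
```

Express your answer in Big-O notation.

This is Selection sort. Time complexity: O(n²).

Answer: O(n²)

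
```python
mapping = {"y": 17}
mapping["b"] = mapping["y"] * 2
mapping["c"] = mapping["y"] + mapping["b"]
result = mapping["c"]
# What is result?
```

Trace:
`mapping = {"y": 17}` → mapping = {'y': 17}
`mapping["b"] = mapping["y"] * 2` → mapping = {'y': 17, 'b': 34}
`mapping["c"] = mapping["y"] + mapping["b"]` → mapping = {'y': 17, 'b': 34, 'c': 51}
`result = mapping["c"]` → result = 51
So result = 51

Answer: 51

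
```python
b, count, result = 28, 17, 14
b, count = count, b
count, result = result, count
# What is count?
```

Trace:
`b, count, result = 28, 17, 14` → b = 28; count = 17; result = 14
`b, count = count, b` → b = 17; count = 28
`count, result = result, count` → count = 14; result = 28
So count = 14

Answer: 14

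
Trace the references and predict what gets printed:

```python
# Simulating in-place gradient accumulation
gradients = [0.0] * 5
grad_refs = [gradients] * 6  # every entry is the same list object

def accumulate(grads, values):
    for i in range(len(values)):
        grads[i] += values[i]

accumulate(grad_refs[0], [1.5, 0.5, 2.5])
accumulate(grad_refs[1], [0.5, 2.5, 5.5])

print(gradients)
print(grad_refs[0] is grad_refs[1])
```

Key concept: gradient accumulation aliasing.
Step by step:
`gradients = [0.0] * 5` → gradients = [0.0, 0.0, 0.0, 0.0, 0.0]
`grad_refs = [gradients] * 6` → grad_refs = [[0.0, 0.0, 0.0, 0.0, 0.0], [0.0, 0.0, 0.0, 0.0, 0.0], [0.0, 0.0, 0.0, 0.0, 0.0], [0.0, 0.0, 0.0, 0.0, 0.0], [0.0, 0.0, 0.0, 0.0, 0.0], [0.0, 0.0, 0.0, 0.0, 0.0]]
`accumulate(grad_refs[0], [1.5, 0.5, 2.5])` → gradients = [1.5, 0.5, 2.5, 0.0, 0.0]; grad_refs = [[1.5, 0.5, 2.5, 0.0, 0.0], [1.5, 0.5, 2.5, 0.0, 0.0], [1.5, 0.5, 2.5, 0.0, 0.0], [1.5, 0.5, 2.5, 0.0, 0.0], [1.5, 0.5, 2.5, 0.0, 0.0], [1.5, 0.5, 2.5, 0.0, 0.0]]
`accumulate(grad_refs[1], [0.5, 2.5, 5.5])` → gradients = [2.0, 3.0, 8.0, 0.0, 0.0]; grad_refs = [[2.0, 3.0, 8.0, 0.0, 0.0], [2.0, 3.0, 8.0, 0.0, 0.0], [2.0, 3.0, 8.0, 0.0, 0.0], [2.0, 3.0, 8.0, 0.0, 0.0], [2.0, 3.0, 8.0, 0.0, 0.0], [2.0, 3.0, 8.0, 0.0, 0.0]]
`print(gradients)` → prints [2.0, 3.0, 8.0, 0.0, 0.0]
`print(grad_refs[0] is grad_refs[1])` → prints True

Answer:
[2.0, 3.0, 8.0, 0.0, 0.0]
True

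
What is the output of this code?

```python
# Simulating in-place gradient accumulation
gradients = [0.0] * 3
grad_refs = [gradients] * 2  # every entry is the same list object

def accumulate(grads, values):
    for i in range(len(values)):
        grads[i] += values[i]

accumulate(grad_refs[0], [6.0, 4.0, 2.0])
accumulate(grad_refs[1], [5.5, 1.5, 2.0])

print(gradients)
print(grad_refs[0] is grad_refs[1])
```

Key concept: gradient accumulation aliasing.
Step by step:
`gradients = [0.0] * 3` → gradients = [0.0, 0.0, 0.0]
`grad_refs = [gradients] * 2` → grad_refs = [[0.0, 0.0, 0.0], [0.0, 0.0, 0.0]]
`accumulate(grad_refs[0], [6.0, 4.0, 2.0])` → gradients = [6.0, 4.0, 2.0]; grad_refs = [[6.0, 4.0, 2.0], [6.0, 4.0, 2.0]]
`accumulate(grad_refs[1], [5.5, 1.5, 2.0])` → gradients = [11.5, 5.5, 4.0]; grad_refs = [[11.5, 5.5, 4.0], [11.5, 5.5, 4.0]]
`print(gradients)` → prints [11.5, 5.5, 4.0]
`print(grad_refs[0] is grad_refs[1])` → prints True

Answer:
[11.5, 5.5, 4.0]
True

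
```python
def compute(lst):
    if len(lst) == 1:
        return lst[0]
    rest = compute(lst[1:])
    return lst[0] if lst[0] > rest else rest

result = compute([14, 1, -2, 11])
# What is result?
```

Recursive max over [14, 1, -2, 11] = 14

Answer: 14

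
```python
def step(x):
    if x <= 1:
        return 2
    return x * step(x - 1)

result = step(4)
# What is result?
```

step(4) = 4 * 3 * 2 * 2 = 48

Answer: 48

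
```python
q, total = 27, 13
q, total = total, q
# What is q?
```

Trace:
`q, total = 27, 13` → q = 27; total = 13
`q, total = total, q` → q = 13; total = 27
So q = 13

Answer: 13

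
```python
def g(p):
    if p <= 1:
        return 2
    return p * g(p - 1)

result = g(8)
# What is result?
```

g(8) = 8 * 7 * 6 * 5 * 4 * 3 * 2 * 2 = 80640

Answer: 80640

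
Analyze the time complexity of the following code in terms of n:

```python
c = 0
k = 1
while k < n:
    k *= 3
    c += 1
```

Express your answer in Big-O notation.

Each loop level contributes: log n. Multiplying the contributions gives O(log n).

Answer: O(log n)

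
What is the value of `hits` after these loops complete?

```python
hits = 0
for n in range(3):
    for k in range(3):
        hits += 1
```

3 * 3 = 9
`hits` takes the values: 0 → 1 → 2 → 3 → 4 → 5 → 6 → 7 → 8 → 9

Answer: 9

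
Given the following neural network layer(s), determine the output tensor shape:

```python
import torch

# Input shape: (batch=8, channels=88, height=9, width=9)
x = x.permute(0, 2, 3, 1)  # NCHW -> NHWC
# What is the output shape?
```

Input: (8, 88, 9, 9) -> Output: (8, 9, 9, 88)

Answer: (8, 9, 9, 88)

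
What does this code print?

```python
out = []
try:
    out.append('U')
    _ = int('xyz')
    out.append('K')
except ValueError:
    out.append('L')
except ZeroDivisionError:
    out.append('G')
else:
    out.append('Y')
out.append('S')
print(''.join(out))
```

Execution trace: 'U' (try body) → 'L' (except ValueError) → 'S' (after the try/except). Output: ULS

Answer: ULS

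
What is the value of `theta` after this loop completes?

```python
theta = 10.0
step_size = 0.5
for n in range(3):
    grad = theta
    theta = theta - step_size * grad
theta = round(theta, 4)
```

Gradient descent: w = 10.0 * (1 - 0.5)^3
`theta` takes the values: 10.0 → 5.0 → 2.5 → 1.25

Answer: 1.25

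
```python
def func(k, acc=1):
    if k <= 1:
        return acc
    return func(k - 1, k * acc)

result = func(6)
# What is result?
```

Accumulator trace (n, acc): (6, 1) -> (5, 6) -> (4, 30) -> (3, 120) -> (2, 360) -> (1, 720) -> return 720

Answer: 720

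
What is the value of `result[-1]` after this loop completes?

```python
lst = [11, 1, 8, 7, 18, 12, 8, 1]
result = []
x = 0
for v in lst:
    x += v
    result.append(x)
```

Cumulative sum ends at 66
`result` takes the values: [] → [11] → [11, 12] → [11, 12, 20] → [11, 12, 20, 27] → [11, 12, 20, 27, 45] → [11, 12, 20, 27, 45, 57] → [11, 12, 20, 27, 45, 57, 65] → [11, 12, 20, 27, 45, 57, 65, 66]
So `result[-1]` = 66

Answer: 66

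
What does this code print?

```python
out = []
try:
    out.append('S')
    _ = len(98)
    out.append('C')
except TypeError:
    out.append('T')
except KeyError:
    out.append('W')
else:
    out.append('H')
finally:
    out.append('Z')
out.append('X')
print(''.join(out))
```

Execution trace: 'S' (try body) → 'T' (except TypeError) → 'Z' (finally) → 'X' (after the try/except). Output: STZX

Answer: STZX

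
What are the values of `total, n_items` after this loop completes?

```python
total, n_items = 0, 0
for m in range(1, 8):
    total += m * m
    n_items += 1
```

Sum of squares and count
`total, n_items` takes the values: (0, 0) → (1, 0) → (1, 1) → (5, 1) → (5, 2) → (14, 2) → (14, 3) → (30, 3) → (30, 4) → (55, 4) → (55, 5) → (91, 5) → (91, 6) → (140, 6) → (140, 7)

Answer: 140, 7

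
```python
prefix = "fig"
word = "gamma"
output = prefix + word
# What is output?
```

Trace:
`prefix = "fig"` → prefix = 'fig'
`word = "gamma"` → word = 'gamma'
`output = prefix + word` → output = 'figgamma'
So output = 'figgamma'

Answer: 'figgamma'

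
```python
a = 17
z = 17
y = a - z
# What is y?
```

Trace:
`a = 17` → a = 17
`z = 17` → z = 17
`y = a - z` → y = 0
So y = 0

Answer: 0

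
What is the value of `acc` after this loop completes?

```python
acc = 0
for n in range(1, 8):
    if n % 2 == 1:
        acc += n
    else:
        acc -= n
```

Add odd, subtract even
`acc` takes the values: 0 → 1 → -1 → 2 → -2 → 3 → -3 → 4

Answer: 4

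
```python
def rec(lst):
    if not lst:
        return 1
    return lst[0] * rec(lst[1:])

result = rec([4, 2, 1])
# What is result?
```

Product over [4, 2, 1] = 4 * 2 * 1 = 8

Answer: 8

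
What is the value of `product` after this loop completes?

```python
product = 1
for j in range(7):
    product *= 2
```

2^7 = 128
`product` takes the values: 1 → 2 → 4 → 8 → 16 → 32 → 64 → 128

Answer: 128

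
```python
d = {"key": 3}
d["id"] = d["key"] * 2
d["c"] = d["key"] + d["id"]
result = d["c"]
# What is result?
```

Trace:
`d = {"key": 3}` → d = {'key': 3}
`d["id"] = d["key"] * 2` → d = {'key': 3, 'id': 6}
`d["c"] = d["key"] + d["id"]` → d = {'key': 3, 'id': 6, 'c': 9}
`result = d["c"]` → result = 9
So result = 9

Answer: 9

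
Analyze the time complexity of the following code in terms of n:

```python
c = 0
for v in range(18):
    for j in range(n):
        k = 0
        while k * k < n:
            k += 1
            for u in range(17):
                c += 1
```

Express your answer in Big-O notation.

Each loop level contributes: 1 × n × √n × 1. Multiplying the contributions gives O(n√n).

Answer: O(n√n)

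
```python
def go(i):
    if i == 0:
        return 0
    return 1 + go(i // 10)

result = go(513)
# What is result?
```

Count of digits of 513: 3

Answer: 3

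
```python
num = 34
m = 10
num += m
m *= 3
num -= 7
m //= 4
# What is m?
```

Trace:
`num = 34` → num = 34
`m = 10` → m = 10
`num += m` → num = 44
`m *= 3` → m = 30
`num -= 7` → num = 37
`m //= 4` → m = 7
So m = 7

Answer: 7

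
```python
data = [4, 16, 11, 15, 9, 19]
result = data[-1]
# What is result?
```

Trace:
`data = [4, 16, 11, 15, 9, 19]` → data = [4, 16, 11, 15, 9, 19]
`result = data[-1]` → result = 19
So result = 19

Answer: 19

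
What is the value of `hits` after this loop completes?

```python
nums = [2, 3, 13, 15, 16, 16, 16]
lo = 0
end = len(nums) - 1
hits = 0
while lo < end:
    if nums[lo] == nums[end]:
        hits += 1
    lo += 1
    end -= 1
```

Count matching pairs from ends
`hits` takes the values: 0

Answer: 0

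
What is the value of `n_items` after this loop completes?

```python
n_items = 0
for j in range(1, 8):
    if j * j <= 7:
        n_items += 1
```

Count numbers where j² ≤ 7
`n_items` takes the values: 0 → 1 → 2

Answer: 2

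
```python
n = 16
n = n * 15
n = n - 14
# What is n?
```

Trace:
`n = 16` → n = 16
`n = n * 15` → n = 240
`n = n - 14` → n = 226
So n = 226

Answer: 226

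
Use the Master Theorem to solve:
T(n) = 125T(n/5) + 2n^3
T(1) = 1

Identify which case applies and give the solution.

a=125, b=5, f(n)=2n^3. log_5(125) = 3. Since c=3 = 3, Case 2 applies: T(n) = Θ(n^log_b(a) · log n) = O(n^3 log n).

Answer: O(n^3 log n) - Case 2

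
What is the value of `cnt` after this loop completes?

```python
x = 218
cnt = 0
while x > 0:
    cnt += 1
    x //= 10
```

Count digits by repeated division by 10
`cnt` takes the values: 0 → 1 → 2 → 3

Answer: 3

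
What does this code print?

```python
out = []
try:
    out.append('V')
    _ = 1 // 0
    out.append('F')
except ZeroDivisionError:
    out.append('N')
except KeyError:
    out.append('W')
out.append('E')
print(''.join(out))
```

Execution trace: 'V' (try body) → 'N' (except ZeroDivisionError) → 'E' (after the try/except). Output: VNE

Answer: VNE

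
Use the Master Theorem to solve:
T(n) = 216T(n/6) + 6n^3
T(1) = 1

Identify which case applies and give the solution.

a=216, b=6, f(n)=6n^3. log_6(216) = 3. Since c=3 = 3, Case 2 applies: T(n) = Θ(n^log_b(a) · log n) = O(n^3 log n).

Answer: O(n^3 log n) - Case 2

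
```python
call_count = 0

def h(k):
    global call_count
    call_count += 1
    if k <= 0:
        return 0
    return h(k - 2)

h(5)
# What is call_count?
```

Linear recursion stepping by 2: 4 calls from k=5 down to ≤0.

Answer: 4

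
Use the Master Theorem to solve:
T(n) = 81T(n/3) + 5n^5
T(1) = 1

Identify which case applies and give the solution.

a=81, b=3, f(n)=5n^5. log_3(81) = 4. Since c=5 > 4 and the regularity condition holds (81(n/3)^5 = (81/3^5)n^5 with 81/3^5 < 1), Case 3 applies: T(n) = Θ(f(n)) = O(n^5).

Answer: O(n^5) - Case 3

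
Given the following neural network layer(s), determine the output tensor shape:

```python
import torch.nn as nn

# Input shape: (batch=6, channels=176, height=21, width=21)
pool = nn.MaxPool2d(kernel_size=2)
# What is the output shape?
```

Input: (6, 176, 21, 21) -> Output: (6, 176, 10, 10)

Answer: (6, 176, 10, 10)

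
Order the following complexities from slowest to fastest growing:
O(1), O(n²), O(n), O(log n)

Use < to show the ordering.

Ordered by growth rate: O(1) < O(log n) < O(n) < O(n²)

Answer: O(1) < O(log n) < O(n) < O(n²)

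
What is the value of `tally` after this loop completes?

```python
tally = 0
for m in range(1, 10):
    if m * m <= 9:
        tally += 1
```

Count numbers where m² ≤ 9
`tally` takes the values: 0 → 1 → 2 → 3

Answer: 3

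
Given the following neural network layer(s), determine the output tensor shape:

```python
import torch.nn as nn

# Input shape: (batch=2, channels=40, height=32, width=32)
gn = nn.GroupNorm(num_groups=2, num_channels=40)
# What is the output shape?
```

Input: (2, 40, 32, 32) -> Output: (2, 40, 32, 32)

Answer: (2, 40, 32, 32)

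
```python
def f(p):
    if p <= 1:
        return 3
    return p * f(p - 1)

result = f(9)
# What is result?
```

f(9) = 9 * 8 * 7 * 6 * 5 * 4 * 3 * 2 * 3 = 1088640

Answer: 1088640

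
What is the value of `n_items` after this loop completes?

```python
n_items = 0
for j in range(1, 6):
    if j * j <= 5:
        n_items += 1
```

Count numbers where j² ≤ 5
`n_items` takes the values: 0 → 1 → 2

Answer: 2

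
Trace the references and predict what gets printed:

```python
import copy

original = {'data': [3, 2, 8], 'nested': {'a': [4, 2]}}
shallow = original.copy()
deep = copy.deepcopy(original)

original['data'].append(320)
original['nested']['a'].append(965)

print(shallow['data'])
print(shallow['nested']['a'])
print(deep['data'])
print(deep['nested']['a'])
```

Key concept: comparing shallow vs deep copy.
Step by step:
`original = {'data': [3, 2, 8], 'nested': {'a': [4, 2]}}` → original = {'data': [3, 2, 8], 'nested': {'a': [4, 2]}}
`shallow = original.copy()` → shallow = {'data': [3, 2, 8], 'nested': {'a': [4, 2]}}
`deep = copy.deepcopy(original)` → deep = {'data': [3, 2, 8], 'nested': {'a': [4, 2]}}
`original['data'].append(320)` → original = {'data': [3, 2, 8, 320], 'nested': {'a': [4, 2]}}; shallow = {'data': [3, 2, 8, 320], 'nested': {'a': [4, 2]}}
`original['nested']['a'].append(965)` → original = {'data': [3, 2, 8, 320], 'nested': {'a': [4, 2, 965]}}; shallow = {'data': [3, 2, 8, 320], 'nested': {'a': [4, 2, 965]}}
`print(shallow['data'])` → prints [3, 2, 8, 320]
`print(shallow['nested']['a'])` → prints [4, 2, 965]
`print(deep['data'])` → prints [3, 2, 8]
`print(deep['nested']['a'])` → prints [4, 2]

Answer:
[3, 2, 8, 320]
[4, 2, 965]
[3, 2, 8]
[4, 2]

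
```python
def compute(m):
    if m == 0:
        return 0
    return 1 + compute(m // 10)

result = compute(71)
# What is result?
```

Count of digits of 71: 2

Answer: 2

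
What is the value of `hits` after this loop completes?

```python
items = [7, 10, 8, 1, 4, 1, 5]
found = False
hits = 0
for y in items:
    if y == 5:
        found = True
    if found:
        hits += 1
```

Count elements after first 5 in [7, 10, 8, 1, 4, 1, 5]
`hits` takes the values: 0 → 1

Answer: 1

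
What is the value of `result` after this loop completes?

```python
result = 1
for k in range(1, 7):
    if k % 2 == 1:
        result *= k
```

Product of odd numbers 1 to 6
`result` takes the values: 1 → 3 → 15

Answer: 15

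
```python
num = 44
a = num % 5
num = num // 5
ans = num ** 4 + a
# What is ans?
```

Trace:
`num = 44` → num = 44
`a = num % 5` → a = 4
`num = num // 5` → num = 8
`ans = num ** 4 + a` → ans = 4100
So ans = 4100

Answer: 4100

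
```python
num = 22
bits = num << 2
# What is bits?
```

Trace:
`num = 22` → num = 22
`bits = num << 2` → bits = 88
So bits = 88

Answer: 88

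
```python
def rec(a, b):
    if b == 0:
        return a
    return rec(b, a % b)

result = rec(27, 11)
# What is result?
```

rec(27, 11) -> rec(11, 5) -> rec(5, 1) -> rec(1, 0) -> 1

Answer: 1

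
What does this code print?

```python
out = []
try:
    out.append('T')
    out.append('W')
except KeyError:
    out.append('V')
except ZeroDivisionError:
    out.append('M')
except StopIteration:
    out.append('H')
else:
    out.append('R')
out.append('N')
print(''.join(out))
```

Execution trace: 'T' (try body) → 'W' (try body, no exception) → 'R' (else) → 'N' (after the try/except). Output: TWRN

Answer: TWRN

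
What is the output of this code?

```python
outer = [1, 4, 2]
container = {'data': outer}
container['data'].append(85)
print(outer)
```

Key concept: dict holds reference to list.
Step by step:
`outer = [1, 4, 2]` → outer = [1, 4, 2]
`container = {'data': outer}` → container = {'data': [1, 4, 2]}
`container['data'].append(85)` → outer = [1, 4, 2, 85]; container = {'data': [1, 4, 2, 85]}
`print(outer)` → prints [1, 4, 2, 85]

Answer: [1, 4, 2, 85]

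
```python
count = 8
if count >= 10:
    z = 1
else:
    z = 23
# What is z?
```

Trace:
`count = 8` → count = 8
`if count >= 10: ...` → count >= 10 is False, take else branch → z = 23
So z = 23

Answer: 23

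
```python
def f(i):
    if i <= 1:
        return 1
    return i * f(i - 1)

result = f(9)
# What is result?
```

f(9) = 9 * 8 * 7 * 6 * 5 * 4 * 3 * 2 * 1 = 362880

Answer: 362880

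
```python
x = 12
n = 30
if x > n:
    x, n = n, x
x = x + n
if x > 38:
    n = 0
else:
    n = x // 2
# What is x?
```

Trace:
`x = 12` → x = 12
`n = 30` → n = 30
`if x > n: ...` → x > n is False → no variable changes
`x = x + n` → x = 42
`if x > 38: ...` → x > 38 is True → n = 0
So x = 42

Answer: 42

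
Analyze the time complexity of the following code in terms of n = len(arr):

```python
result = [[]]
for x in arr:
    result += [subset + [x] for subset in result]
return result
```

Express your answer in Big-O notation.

This is subset (power-set) generation — 2^n subsets, each materialised as a list of up to n elements. Time complexity: O(n · 2^n).

Answer: O(n · 2^n)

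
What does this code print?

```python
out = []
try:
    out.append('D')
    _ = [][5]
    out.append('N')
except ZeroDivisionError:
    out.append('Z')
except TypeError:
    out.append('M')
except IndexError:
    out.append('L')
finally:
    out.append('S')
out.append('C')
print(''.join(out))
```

Execution trace: 'D' (try body) → 'L' (except IndexError) → 'S' (finally) → 'C' (after the try/except). Output: DLSC

Answer: DLSC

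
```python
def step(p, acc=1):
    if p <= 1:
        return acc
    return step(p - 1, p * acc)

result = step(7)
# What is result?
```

Accumulator trace (n, acc): (7, 1) -> (6, 7) -> (5, 42) -> (4, 210) -> (3, 840) -> (2, 2520) -> (1, 5040) -> return 5040

Answer: 5040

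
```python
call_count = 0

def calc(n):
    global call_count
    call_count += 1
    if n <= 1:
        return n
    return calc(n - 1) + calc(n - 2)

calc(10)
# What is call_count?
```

Calls(n) = 1 + Calls(n-1) + Calls(n-2); Calls(0)=Calls(1)=1. For n=10 this gives 177.

Answer: 177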